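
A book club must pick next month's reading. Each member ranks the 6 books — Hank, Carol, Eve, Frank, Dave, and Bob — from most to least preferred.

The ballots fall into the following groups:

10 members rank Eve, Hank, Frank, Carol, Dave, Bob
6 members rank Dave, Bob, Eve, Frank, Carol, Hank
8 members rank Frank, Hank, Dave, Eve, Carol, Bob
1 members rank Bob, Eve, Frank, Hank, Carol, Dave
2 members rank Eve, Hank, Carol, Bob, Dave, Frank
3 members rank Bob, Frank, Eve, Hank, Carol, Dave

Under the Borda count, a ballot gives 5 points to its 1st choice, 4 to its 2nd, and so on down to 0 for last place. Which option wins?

Borda scores:
  Hank: 10·4 + 6·0 + 8·4 + 2 + 2·4 + 3·2 = 88
  Carol: 10·2 + 6·1 + 8·1 + 1 + 2·3 + 3·1 = 44
  Eve: 10·5 + 6·3 + 8·2 + 4 + 2·5 + 3·3 = 107
  Frank: 10·3 + 6·2 + 8·5 + 3 + 2·0 + 3·4 = 97
  Dave: 10·1 + 6·5 + 8·3 + 0 + 2·1 + 3·0 = 66
  Bob: 10·0 + 6·4 + 8·0 + 5 + 2·2 + 3·5 = 48
Eve has the highest total.

Eve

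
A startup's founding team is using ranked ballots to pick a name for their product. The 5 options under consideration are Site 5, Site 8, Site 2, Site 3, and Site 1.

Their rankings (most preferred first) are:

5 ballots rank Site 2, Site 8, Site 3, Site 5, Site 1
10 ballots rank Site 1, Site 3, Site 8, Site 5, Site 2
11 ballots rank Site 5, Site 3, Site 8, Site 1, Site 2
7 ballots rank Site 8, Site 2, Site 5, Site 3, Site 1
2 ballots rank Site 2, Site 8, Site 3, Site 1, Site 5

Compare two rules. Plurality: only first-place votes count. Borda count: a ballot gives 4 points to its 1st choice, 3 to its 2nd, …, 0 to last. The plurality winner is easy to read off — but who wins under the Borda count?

Plurality first-place counts: Site 5 11, Site 8 7, Site 2 7, Site 3 0, Site 1 10 → Site 5.
Borda totals: Site 5 73, Site 8 91, Site 2 49, Site 3 84, Site 1 53 → Site 8.

Site 8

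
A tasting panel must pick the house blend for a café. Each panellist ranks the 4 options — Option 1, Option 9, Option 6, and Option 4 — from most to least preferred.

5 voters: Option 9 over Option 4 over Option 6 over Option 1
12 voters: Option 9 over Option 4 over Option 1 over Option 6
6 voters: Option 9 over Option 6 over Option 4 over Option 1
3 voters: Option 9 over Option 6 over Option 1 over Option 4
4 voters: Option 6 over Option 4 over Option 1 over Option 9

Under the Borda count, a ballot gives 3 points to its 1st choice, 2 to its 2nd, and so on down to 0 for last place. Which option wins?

Borda scores:
  Option 1: 5·0 + 12·1 + 6·0 + 3·1 + 4·1 = 19
  Option 9: 5·3 + 12·3 + 6·3 + 3·3 + 4·0 = 78
  Option 6: 5·1 + 12·0 + 6·2 + 3·2 + 4·3 = 35
  Option 4: 5·2 + 12·2 + 6·1 + 3·0 + 4·2 = 48
Option 9 has the highest total.

Option 9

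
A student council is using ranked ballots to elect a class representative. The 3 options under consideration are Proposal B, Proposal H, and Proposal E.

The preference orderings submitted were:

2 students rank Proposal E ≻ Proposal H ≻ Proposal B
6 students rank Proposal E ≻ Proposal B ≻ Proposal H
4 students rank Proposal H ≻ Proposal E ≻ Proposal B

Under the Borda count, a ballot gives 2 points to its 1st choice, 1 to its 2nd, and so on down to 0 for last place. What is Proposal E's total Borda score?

Borda scores:
  Proposal B: 2·0 + 6·1 + 4·0 = 6
  Proposal H: 2·1 + 6·0 + 4·2 = 10
  Proposal E: 2·2 + 6·2 + 4·1 = 20

20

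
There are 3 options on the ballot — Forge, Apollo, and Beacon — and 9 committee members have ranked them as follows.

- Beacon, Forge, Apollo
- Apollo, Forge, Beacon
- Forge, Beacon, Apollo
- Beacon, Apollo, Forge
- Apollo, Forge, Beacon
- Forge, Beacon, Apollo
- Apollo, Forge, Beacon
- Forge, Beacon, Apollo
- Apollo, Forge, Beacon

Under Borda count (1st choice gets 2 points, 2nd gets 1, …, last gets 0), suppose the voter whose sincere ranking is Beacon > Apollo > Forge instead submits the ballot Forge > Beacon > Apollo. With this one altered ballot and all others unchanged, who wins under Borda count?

Borda totals with the altered ballot: Forge 13, Apollo 8, Beacon 6.
The winner is unchanged: still Forge.

Forge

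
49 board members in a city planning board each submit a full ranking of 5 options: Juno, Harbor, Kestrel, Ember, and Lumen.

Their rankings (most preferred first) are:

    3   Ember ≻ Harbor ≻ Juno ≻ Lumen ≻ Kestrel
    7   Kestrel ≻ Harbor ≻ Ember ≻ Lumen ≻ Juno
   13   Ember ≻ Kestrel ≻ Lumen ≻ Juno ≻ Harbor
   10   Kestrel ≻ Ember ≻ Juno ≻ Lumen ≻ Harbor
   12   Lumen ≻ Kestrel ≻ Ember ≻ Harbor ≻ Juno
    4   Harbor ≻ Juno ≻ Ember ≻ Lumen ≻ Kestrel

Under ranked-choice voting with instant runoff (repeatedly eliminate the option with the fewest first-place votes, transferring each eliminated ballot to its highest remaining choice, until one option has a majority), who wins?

Kestrel

Round 1: Kestrel 17, Ember 16, Lumen 12, Harbor 4, Juno 0. Juno has the fewest and is eliminated.
Round 2: Kestrel 17, Ember 16, Lumen 12, Harbor 4. Harbor has the fewest and is eliminated.
Round 3: Ember 20, Kestrel 17, Lumen 12. Lumen has the fewest and is eliminated.
Round 4: Kestrel 29, Ember 20. Kestrel has a majority.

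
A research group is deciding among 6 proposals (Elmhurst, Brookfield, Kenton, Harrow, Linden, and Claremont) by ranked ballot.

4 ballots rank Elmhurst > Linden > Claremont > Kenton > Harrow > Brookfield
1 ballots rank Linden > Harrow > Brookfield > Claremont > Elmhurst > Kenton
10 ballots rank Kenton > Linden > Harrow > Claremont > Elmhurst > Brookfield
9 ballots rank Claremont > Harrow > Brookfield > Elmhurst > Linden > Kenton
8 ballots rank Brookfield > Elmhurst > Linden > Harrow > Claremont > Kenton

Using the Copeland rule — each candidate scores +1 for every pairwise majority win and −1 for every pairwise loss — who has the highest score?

Harrow

Pairwise results:
  Elmhurst vs Brookfield: Brookfield wins 18–14.
  Elmhurst vs Kenton: Elmhurst wins 22–10.
  Elmhurst vs Harrow: Harrow wins 20–12.
  Elmhurst vs Linden: Elmhurst wins 21–11.
  Elmhurst vs Claremont: Claremont wins 20–12.
  Brookfield vs Kenton: Brookfield wins 18–14.
  Brookfield vs Harrow: Harrow wins 24–8.
  Brookfield vs Linden: Brookfield wins 17–15.
  Brookfield vs Claremont: Claremont wins 23–9.
  Kenton vs Harrow: Harrow wins 18–14.
  Kenton vs Linden: Linden wins 22–10.
  Kenton vs Claremont: Claremont wins 22–10.
  Harrow vs Linden: Linden wins 23–9.
  Harrow vs Claremont: Harrow wins 19–13.
  Linden vs Claremont: Linden wins 23–9.
Copeland scores (wins − losses):
  Elmhurst: 2 − 3 = -1
  Brookfield: 3 − 2 = 1
  Kenton: 0 − 5 = -5
  Harrow: 4 − 1 = 3
  Linden: 3 − 2 = 1
  Claremont: 3 − 2 = 1
Harrow has the best Copeland score.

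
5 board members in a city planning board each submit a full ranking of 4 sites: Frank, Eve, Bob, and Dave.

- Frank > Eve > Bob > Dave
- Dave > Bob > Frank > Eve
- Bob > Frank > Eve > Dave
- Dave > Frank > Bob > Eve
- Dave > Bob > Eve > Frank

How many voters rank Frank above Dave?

Ballots ranking Frank above Dave: 2.
Ballots ranking Dave above Frank: 3.
So 2 of 5 voters prefer Frank to Dave.

2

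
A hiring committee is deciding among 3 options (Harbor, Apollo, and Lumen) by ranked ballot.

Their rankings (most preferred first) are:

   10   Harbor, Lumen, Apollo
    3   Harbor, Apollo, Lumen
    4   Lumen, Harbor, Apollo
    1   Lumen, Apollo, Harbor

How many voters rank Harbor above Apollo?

17

Ballots ranking Harbor above Apollo: 10+3+4 = 17.
Ballots ranking Apollo above Harbor: 1.
So 17 of 18 voters prefer Harbor to Apollo.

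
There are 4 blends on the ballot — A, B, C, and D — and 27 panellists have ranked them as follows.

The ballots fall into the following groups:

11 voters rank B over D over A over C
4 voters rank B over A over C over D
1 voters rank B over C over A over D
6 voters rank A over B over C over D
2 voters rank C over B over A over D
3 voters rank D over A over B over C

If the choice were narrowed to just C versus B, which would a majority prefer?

B

Ballots ranking C above B: 2.
Ballots ranking B above C: 11+4+1+6+3 = 25.
B wins the head-to-head, 25–2.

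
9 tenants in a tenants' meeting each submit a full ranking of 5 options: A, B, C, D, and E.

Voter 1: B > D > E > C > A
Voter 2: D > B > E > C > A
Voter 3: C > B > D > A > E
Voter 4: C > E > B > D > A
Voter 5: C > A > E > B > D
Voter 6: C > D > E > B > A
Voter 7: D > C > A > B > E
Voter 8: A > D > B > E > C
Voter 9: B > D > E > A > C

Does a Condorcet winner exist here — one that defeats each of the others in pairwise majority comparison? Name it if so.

No Condorcet winner

Head-to-head results (9 voters total):
A vs B: B wins 6–3.
A vs C: C wins 7–2.
A vs D: D wins 7–2.
A vs E: E wins 5–4.
B vs C: C wins 5–4.
B vs D: B wins 5–4.
B vs E: B wins 6–3.
C vs D: D wins 5–4.
C vs E: C wins 5–4.
D vs E: D wins 7–2.
No candidate beats all others: B beats D beats C beats B, a majority cycle.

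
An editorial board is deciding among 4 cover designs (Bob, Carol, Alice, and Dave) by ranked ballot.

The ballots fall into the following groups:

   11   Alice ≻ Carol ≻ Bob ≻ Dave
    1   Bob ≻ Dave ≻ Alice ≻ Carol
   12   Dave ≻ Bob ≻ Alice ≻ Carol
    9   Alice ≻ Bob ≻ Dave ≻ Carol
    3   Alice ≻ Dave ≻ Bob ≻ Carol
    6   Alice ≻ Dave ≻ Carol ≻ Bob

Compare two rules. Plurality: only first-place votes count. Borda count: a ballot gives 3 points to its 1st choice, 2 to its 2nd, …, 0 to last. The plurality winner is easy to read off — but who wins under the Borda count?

Alice

Plurality first-place counts: Bob 1, Carol 0, Alice 29, Dave 12 → Alice.
Borda totals: Bob 59, Carol 28, Alice 100, Dave 65 → Alice.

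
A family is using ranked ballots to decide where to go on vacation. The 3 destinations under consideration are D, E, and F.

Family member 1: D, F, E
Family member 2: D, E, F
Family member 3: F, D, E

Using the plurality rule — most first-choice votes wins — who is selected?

First-place vote totals:
  D: 2
  E: 0
  F: 1
D has the most first-place votes.

D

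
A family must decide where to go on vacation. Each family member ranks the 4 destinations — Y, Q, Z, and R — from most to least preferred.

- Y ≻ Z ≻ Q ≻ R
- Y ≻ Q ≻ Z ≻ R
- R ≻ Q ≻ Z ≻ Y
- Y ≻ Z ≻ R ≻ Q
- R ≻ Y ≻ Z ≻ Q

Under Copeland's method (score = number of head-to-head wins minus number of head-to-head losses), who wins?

Pairwise results:
  Y vs Q: Y wins 4–1.
  Y vs Z: Y wins 4–1.
  Y vs R: Y wins 3–2.
  Q vs Z: Z wins 3–2.
  Q vs R: R wins 3–2.
  Z vs R: Z wins 3–2.
Copeland scores (wins − losses):
  Y: 3 − 0 = 3
  Q: 0 − 3 = -3
  Z: 2 − 1 = 1
  R: 1 − 2 = -1
Y has the best Copeland score.

Y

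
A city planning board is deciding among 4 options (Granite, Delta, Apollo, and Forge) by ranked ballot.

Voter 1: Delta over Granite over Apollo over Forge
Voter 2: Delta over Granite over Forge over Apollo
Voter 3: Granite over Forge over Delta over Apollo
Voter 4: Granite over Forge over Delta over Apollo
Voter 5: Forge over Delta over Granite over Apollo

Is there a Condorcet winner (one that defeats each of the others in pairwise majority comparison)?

No

Head-to-head results (5 voters total):
Granite vs Delta: Delta wins 3–2.
Granite vs Apollo: Granite wins 5–0.
Granite vs Forge: Granite wins 4–1.
Delta vs Apollo: Delta wins 5–0.
Delta vs Forge: Forge wins 3–2.
Apollo vs Forge: Forge wins 4–1.
No candidate beats all others: Granite beats Forge beats Delta beats Granite, a majority cycle.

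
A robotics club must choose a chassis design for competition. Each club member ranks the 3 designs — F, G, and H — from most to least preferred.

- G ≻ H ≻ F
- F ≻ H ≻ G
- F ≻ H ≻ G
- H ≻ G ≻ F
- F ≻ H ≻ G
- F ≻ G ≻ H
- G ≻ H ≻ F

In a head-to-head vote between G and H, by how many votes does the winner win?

1

Ballots ranking G above H: 3.
Ballots ranking H above G: 4.
H wins 4–3, a margin of 1.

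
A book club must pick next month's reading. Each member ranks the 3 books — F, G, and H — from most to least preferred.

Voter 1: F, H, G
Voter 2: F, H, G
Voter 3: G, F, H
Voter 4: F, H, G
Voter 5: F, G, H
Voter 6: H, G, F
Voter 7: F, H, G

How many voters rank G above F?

2

Ballots ranking G above F: 2.
Ballots ranking F above G: 5.
So 2 of 7 voters prefer G to F.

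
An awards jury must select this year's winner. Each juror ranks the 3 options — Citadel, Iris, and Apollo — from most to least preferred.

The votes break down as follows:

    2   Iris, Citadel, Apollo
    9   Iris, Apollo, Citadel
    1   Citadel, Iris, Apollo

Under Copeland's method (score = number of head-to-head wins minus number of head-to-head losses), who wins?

Pairwise results:
  Citadel vs Iris: Iris wins 11–1.
  Citadel vs Apollo: Apollo wins 9–3.
  Iris vs Apollo: Iris wins 12–0.
Copeland scores (wins − losses):
  Citadel: 0 − 2 = -2
  Iris: 2 − 0 = 2
  Apollo: 1 − 1 = 0
Iris has the best Copeland score.

Iris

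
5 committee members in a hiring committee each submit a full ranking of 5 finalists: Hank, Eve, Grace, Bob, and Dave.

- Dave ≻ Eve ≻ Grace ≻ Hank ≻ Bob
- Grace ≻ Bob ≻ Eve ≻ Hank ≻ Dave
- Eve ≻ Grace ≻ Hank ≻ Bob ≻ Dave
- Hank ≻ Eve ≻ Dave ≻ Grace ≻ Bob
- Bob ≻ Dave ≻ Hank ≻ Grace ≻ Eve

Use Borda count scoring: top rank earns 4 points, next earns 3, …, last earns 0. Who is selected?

Eve

Borda scores:
  Hank: 1 + 1 + 2 + 4 + 2 = 10
  Eve: 3 + 2 + 4 + 3 + 0 = 12
  Grace: 2 + 4 + 3 + 1 + 1 = 11
  Bob: 0 + 3 + 1 + 0 + 4 = 8
  Dave: 4 + 0 + 0 + 2 + 3 = 9
Eve has the highest total.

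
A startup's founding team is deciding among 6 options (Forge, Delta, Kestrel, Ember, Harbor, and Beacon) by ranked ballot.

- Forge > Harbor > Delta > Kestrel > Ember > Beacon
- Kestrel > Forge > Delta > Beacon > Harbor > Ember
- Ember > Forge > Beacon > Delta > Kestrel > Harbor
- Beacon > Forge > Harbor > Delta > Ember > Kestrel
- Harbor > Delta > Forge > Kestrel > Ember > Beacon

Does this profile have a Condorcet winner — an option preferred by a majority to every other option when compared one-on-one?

Head-to-head results (5 voters total):
Forge vs Delta: Forge wins 4–1.
Forge vs Kestrel: Forge wins 4–1.
Forge vs Ember: Forge wins 4–1.
Forge vs Harbor: Forge wins 4–1.
Forge vs Beacon: Forge wins 4–1.
Delta vs Kestrel: Delta wins 4–1.
Delta vs Ember: Delta wins 4–1.
Delta vs Harbor: Harbor wins 3–2.
Delta vs Beacon: Delta wins 3–2.
Kestrel vs Ember: Kestrel wins 3–2.
Kestrel vs Harbor: Harbor wins 3–2.
Kestrel vs Beacon: Kestrel wins 3–2.
Ember vs Harbor: Harbor wins 4–1.
Ember vs Beacon: Ember wins 3–2.
Harbor vs Beacon: Beacon wins 3–2.
Forge beats each rival — Delta (4–1), Kestrel (4–1), Ember (4–1), Harbor (4–1), Beacon (4–1) — so Forge is the Condorcet winner.

Yes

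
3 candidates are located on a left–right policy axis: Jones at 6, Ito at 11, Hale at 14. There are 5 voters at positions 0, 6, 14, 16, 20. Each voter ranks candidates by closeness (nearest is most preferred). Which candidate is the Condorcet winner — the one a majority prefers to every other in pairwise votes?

With single-peaked preferences on a line, the Condorcet winner is the candidate closest to the median voter.
The median voter (position 14) is closest to Hale at 14.
Check: Hale vs Ito — voters closer to Hale: 3 of 5.

Hale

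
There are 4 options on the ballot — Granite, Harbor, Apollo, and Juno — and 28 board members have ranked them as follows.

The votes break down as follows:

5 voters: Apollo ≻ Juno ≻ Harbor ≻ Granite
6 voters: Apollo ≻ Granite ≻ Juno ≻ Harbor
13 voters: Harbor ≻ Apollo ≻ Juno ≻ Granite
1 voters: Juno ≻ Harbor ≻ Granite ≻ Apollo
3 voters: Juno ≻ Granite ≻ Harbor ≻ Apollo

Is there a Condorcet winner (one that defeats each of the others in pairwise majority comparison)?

No

Head-to-head results (28 voters total):
Granite vs Harbor: Harbor wins 19–9.
Granite vs Apollo: Apollo wins 24–4.
Granite vs Juno: Juno wins 22–6.
Harbor vs Apollo: Harbor wins 17–11.
Harbor vs Juno: Juno wins 15–13.
Apollo vs Juno: Apollo wins 24–4.
No candidate beats all others: Harbor beats Apollo beats Juno beats Harbor, a majority cycle.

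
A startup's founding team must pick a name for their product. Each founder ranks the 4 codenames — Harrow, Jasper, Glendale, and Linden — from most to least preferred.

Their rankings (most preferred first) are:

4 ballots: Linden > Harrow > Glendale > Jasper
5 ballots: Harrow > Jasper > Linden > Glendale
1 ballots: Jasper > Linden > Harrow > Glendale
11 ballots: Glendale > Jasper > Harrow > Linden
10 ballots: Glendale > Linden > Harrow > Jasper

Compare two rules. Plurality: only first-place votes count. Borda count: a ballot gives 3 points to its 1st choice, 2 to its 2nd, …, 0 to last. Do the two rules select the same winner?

Plurality first-place counts: Harrow 5, Jasper 1, Glendale 21, Linden 4 → Glendale.
Borda totals: Harrow 45, Jasper 35, Glendale 67, Linden 39 → Glendale.
The two rules agree on Glendale.

Yes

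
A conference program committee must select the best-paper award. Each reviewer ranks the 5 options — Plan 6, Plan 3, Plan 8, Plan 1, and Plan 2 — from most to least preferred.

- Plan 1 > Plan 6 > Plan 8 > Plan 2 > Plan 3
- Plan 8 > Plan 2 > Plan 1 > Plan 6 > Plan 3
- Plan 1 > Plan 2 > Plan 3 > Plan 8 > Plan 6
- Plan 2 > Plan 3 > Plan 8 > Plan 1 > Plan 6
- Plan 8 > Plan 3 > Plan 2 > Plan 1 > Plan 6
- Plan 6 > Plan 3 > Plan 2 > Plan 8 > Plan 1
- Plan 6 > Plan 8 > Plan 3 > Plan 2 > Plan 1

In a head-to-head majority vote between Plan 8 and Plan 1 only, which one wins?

Ballots ranking Plan 8 above Plan 1: 5.
Ballots ranking Plan 1 above Plan 8: 2.
Plan 8 wins the head-to-head, 5–2.

Plan 8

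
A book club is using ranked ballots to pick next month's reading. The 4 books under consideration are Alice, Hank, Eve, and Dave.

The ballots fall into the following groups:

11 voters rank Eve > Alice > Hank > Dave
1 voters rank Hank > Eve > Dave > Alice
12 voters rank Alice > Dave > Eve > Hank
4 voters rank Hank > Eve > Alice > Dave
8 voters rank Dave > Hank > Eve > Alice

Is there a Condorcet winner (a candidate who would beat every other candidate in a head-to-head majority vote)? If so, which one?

Head-to-head results (36 voters total):
Alice vs Hank: Alice wins 23–13.
Alice vs Eve: Eve wins 24–12.
Alice vs Dave: Alice wins 27–9.
Hank vs Eve: Eve wins 23–13.
Hank vs Dave: Dave wins 20–16.
Eve vs Dave: Dave wins 20–16.
No candidate beats all others: Alice beats Dave beats Eve beats Alice, a majority cycle.

There is no Condorcet winner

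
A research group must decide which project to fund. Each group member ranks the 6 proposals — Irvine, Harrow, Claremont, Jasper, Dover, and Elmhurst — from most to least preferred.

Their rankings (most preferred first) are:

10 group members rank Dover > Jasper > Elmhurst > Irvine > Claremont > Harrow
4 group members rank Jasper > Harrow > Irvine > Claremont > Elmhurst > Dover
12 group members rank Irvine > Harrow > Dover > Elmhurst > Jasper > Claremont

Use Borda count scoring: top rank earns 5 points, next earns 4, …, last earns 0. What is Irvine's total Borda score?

Borda scores:
  Irvine: 10·2 + 4·3 + 12·5 = 92
  Harrow: 10·0 + 4·4 + 12·4 = 64
  Claremont: 10·1 + 4·2 + 12·0 = 18
  Jasper: 10·4 + 4·5 + 12·1 = 72
  Dover: 10·5 + 4·0 + 12·3 = 86
  Elmhurst: 10·3 + 4·1 + 12·2 = 58

92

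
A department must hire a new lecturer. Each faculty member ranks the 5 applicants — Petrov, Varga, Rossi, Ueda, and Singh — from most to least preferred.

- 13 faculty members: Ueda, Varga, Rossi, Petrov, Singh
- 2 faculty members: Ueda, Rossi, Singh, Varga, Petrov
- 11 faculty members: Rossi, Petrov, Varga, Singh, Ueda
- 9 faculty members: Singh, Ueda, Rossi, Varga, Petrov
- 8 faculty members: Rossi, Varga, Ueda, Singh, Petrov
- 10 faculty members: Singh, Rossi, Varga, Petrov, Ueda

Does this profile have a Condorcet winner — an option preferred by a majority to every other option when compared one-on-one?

Yes

Head-to-head results (53 voters total):
Petrov vs Varga: Varga wins 42–11.
Petrov vs Rossi: Rossi wins 53–0.
Petrov vs Ueda: Ueda wins 32–21.
Petrov vs Singh: Singh wins 29–24.
Varga vs Rossi: Rossi wins 40–13.
Varga vs Ueda: Varga wins 29–24.
Varga vs Singh: Varga wins 32–21.
Rossi vs Ueda: Rossi wins 29–24.
Rossi vs Singh: Rossi wins 34–19.
Ueda vs Singh: Singh wins 30–23.
Rossi beats each rival — Petrov (53–0), Varga (40–13), Ueda (29–24), Singh (34–19) — so Rossi is the Condorcet winner.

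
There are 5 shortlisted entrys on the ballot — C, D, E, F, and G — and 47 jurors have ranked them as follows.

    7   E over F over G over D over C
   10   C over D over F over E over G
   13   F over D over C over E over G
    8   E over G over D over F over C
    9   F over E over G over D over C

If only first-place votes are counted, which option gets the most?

F

First-place vote totals:
  C: 10
  D: 0
  E: 15
  F: 22
  G: 0
F has the most first-place votes.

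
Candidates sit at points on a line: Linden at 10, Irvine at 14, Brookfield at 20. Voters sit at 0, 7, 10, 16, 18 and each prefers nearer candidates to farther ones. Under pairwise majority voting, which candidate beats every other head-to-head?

Linden

With single-peaked preferences on a line, the Condorcet winner is the candidate closest to the median voter.
The median voter (position 10) is closest to Linden at 10.
Check: Linden vs Brookfield — voters closer to Linden: 3 of 5.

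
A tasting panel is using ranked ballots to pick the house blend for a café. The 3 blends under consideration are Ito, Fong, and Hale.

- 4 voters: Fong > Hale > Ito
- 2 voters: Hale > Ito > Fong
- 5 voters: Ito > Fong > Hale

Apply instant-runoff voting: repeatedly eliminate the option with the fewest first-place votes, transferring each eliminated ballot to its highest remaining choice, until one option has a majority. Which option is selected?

Ito

Round 1: Ito 5, Fong 4, Hale 2. Hale has the fewest and is eliminated.
Round 2: Ito 7, Fong 4. Ito has a majority.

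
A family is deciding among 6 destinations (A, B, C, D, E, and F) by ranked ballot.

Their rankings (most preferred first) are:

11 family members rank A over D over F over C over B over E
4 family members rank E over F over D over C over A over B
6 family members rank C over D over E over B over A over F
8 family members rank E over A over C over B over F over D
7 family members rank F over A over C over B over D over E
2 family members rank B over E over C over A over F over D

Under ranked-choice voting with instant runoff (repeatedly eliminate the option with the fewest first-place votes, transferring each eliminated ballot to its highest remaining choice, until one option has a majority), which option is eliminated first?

D

Round 1: E 12, A 11, F 7, C 6, B 2, D 0. D has the fewest and is eliminated.
Round 2: E 12, A 11, F 7, C 6, B 2. B has the fewest and is eliminated.
Round 3: E 14, A 11, F 7, C 6. C has the fewest and is eliminated.
Round 4: E 20, A 11, F 7. E has a majority.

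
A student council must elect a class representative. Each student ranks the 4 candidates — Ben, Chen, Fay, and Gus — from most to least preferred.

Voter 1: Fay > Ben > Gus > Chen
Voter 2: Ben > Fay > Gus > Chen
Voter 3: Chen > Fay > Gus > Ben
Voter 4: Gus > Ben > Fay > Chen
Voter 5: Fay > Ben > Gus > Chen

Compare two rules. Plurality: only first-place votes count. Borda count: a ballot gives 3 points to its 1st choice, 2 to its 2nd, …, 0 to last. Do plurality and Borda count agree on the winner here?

Plurality first-place counts: Ben 1, Chen 1, Fay 2, Gus 1 → Fay.
Borda totals: Ben 9, Chen 3, Fay 11, Gus 7 → Fay.
The two rules agree on Fay.

Yes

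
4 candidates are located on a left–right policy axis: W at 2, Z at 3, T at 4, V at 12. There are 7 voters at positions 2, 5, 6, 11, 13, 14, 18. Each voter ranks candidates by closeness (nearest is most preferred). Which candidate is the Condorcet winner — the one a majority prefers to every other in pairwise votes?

V

With single-peaked preferences on a line, the Condorcet winner is the candidate closest to the median voter.
The median voter (position 11) is closest to V at 12.
Check: V vs W — voters closer to V: 4 of 7.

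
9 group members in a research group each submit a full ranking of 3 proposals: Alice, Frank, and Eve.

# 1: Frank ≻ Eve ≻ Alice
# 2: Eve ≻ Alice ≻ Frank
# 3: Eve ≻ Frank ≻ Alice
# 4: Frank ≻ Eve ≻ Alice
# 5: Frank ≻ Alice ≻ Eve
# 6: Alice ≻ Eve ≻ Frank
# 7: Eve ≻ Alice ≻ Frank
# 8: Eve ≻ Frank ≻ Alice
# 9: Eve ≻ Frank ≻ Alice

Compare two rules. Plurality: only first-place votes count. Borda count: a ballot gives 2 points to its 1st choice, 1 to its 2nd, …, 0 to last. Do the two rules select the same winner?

Plurality first-place counts: Alice 1, Frank 3, Eve 5 → Eve.
Borda totals: Alice 5, Frank 9, Eve 13 → Eve.
The two rules agree on Eve.

Yes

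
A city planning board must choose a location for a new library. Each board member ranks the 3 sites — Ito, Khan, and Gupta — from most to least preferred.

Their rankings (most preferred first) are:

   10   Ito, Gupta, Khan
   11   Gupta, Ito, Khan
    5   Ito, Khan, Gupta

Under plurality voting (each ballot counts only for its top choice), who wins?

Ito

First-place vote totals:
  Ito: 15
  Khan: 0
  Gupta: 11
Ito has the most first-place votes.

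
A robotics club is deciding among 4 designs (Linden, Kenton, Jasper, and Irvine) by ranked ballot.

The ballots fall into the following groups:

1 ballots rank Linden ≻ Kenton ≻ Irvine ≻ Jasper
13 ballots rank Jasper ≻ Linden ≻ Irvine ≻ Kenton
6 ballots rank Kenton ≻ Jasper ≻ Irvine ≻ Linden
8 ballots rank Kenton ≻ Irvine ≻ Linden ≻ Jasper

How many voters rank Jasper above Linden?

19

Ballots ranking Jasper above Linden: 13+6 = 19.
Ballots ranking Linden above Jasper: 1+8 = 9.
So 19 of 28 voters prefer Jasper to Linden.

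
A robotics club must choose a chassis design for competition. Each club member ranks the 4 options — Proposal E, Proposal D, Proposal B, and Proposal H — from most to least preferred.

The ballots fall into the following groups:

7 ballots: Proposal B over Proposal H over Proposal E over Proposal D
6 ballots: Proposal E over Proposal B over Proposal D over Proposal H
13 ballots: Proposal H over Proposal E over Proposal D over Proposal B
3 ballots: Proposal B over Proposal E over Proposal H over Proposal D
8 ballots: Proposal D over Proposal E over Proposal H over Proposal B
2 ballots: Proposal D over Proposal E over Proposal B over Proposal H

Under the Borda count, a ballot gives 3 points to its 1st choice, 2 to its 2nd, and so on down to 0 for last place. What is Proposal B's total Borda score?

Borda scores:
  Proposal E: 7·1 + 6·3 + 13·2 + 3·2 + 8·2 + 2·2 = 77
  Proposal D: 7·0 + 6·1 + 13·1 + 3·0 + 8·3 + 2·3 = 49
  Proposal B: 7·3 + 6·2 + 13·0 + 3·3 + 8·0 + 2·1 = 44
  Proposal H: 7·2 + 6·0 + 13·3 + 3·1 + 8·1 + 2·0 = 64

44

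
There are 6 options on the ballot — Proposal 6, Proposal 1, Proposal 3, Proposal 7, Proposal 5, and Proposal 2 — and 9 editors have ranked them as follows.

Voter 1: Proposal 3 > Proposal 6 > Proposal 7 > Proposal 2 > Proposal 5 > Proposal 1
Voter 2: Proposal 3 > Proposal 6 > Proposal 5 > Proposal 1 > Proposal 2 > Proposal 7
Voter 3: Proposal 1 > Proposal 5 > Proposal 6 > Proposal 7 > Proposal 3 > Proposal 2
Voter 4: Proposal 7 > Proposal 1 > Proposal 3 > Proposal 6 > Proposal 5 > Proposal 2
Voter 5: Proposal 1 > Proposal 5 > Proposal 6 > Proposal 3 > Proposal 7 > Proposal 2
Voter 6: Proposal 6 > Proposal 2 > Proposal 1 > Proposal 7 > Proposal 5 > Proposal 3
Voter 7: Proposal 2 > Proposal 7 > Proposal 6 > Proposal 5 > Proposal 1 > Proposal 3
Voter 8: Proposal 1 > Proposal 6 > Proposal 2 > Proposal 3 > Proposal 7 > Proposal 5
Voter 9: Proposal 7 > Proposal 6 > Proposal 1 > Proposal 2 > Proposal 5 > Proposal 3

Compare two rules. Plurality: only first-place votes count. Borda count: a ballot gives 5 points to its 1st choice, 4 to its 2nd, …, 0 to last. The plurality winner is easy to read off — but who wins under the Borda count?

Proposal 6

Plurality first-place counts: Proposal 6 1, Proposal 1 3, Proposal 3 2, Proposal 7 2, Proposal 5 0, Proposal 2 1 → Proposal 1.
Borda totals: Proposal 6 32, Proposal 1 28, Proposal 3 18, Proposal 7 23, Proposal 5 17, Proposal 2 17 → Proposal 6.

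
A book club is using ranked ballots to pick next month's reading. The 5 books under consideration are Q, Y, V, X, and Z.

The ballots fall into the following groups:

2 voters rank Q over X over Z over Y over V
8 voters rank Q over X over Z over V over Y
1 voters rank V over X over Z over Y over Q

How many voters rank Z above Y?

11

Ballots ranking Z above Y: 2+8+1 = 11.
Ballots ranking Y above Z: 0.
So 11 of 11 voters prefer Z to Y.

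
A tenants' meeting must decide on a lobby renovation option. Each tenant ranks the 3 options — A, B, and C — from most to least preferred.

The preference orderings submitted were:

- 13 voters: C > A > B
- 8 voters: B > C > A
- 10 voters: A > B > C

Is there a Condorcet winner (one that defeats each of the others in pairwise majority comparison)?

Head-to-head results (31 voters total):
A vs B: A wins 23–8.
A vs C: C wins 21–10.
B vs C: B wins 18–13.
No candidate beats all others: A beats B beats C beats A, a majority cycle.

No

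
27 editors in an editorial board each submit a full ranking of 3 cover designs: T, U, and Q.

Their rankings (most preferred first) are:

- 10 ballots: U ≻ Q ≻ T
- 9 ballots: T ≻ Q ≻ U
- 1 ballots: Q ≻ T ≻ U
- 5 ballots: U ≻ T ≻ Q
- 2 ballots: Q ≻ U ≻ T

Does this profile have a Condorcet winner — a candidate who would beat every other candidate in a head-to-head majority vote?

Yes

Head-to-head results (27 voters total):
T vs U: U wins 17–10.
T vs Q: T wins 14–13.
U vs Q: U wins 15–12.
U beats each rival — T (17–10), Q (15–12) — so U is the Condorcet winner.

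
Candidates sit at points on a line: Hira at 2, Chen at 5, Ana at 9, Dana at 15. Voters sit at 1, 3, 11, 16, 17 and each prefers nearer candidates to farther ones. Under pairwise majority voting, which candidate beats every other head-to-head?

With single-peaked preferences on a line, the Condorcet winner is the candidate closest to the median voter.
The median voter (position 11) is closest to Ana at 9.
Check: Ana vs Chen — voters closer to Ana: 3 of 5.

Ana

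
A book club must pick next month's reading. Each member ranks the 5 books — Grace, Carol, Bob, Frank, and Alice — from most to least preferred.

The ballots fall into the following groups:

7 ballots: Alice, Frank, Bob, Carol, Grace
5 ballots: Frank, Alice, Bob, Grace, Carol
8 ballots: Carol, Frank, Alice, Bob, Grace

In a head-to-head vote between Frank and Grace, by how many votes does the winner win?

Ballots ranking Frank above Grace: 7+5+8 = 20.
Ballots ranking Grace above Frank: 0.
Frank wins 20–0, a margin of 20.

20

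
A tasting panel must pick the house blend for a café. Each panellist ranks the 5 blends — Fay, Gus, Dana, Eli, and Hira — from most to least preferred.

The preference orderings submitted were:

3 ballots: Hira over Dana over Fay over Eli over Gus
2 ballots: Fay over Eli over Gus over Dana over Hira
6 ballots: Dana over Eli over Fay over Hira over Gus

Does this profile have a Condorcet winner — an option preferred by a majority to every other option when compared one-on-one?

Yes

Head-to-head results (11 voters total):
Fay vs Gus: Fay wins 11–0.
Fay vs Dana: Dana wins 9–2.
Fay vs Eli: Eli wins 6–5.
Fay vs Hira: Fay wins 8–3.
Gus vs Dana: Dana wins 9–2.
Gus vs Eli: Eli wins 11–0.
Gus vs Hira: Hira wins 9–2.
Dana vs Eli: Dana wins 9–2.
Dana vs Hira: Dana wins 8–3.
Eli vs Hira: Eli wins 8–3.
Dana beats each rival — Fay (9–2), Gus (9–2), Eli (9–2), Hira (8–3) — so Dana is the Condorcet winner.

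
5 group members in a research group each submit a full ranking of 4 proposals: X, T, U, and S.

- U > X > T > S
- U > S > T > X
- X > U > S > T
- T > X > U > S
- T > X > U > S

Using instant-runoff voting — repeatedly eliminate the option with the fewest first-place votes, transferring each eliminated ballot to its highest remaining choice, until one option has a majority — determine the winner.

Round 1: T 2, U 2, X 1, S 0. S has the fewest and is eliminated.
Round 2: T 2, U 2, X 1. X has the fewest and is eliminated.
Round 3: U 3, T 2. U has a majority.

U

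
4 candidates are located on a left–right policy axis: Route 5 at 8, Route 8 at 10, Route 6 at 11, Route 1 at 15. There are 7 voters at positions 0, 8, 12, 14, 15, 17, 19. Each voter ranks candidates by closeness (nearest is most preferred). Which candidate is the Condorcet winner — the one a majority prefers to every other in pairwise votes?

With single-peaked preferences on a line, the Condorcet winner is the candidate closest to the median voter.
The median voter (position 14) is closest to Route 1 at 15.
Check: Route 1 vs Route 6 — voters closer to Route 1: 4 of 7.

Route 1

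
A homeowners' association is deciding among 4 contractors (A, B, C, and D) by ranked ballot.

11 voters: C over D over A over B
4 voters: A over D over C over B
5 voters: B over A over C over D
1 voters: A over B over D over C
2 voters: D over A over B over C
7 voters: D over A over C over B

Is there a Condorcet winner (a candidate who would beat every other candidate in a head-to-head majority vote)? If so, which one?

There is no Condorcet winner

Head-to-head results (30 voters total):
A vs B: A wins 25–5.
A vs C: A wins 19–11.
A vs D: D wins 20–10.
B vs C: C wins 22–8.
B vs D: D wins 24–6.
C vs D: C wins 16–14.
No candidate beats all others: A beats C beats D beats A, a majority cycle.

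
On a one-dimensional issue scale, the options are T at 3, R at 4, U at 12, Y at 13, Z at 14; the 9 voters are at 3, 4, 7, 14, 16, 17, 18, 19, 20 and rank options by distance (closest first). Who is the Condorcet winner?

With single-peaked preferences on a line, the Condorcet winner is the candidate closest to the median voter.
The median voter (position 16) is closest to Z at 14.
Check: Z vs Y — voters closer to Z: 6 of 9.

Z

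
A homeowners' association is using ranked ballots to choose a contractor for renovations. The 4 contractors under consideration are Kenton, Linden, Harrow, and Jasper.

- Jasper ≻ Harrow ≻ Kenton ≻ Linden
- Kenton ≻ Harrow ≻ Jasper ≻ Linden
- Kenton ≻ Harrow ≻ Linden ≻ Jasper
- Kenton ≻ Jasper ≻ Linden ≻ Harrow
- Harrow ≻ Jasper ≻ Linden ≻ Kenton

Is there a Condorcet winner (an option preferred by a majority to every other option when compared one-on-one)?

Yes

Head-to-head results (5 voters total):
Kenton vs Linden: Kenton wins 4–1.
Kenton vs Harrow: Kenton wins 3–2.
Kenton vs Jasper: Kenton wins 3–2.
Linden vs Harrow: Harrow wins 4–1.
Linden vs Jasper: Jasper wins 4–1.
Harrow vs Jasper: Harrow wins 3–2.
Kenton beats each rival — Linden (4–1), Harrow (3–2), Jasper (3–2) — so Kenton is the Condorcet winner.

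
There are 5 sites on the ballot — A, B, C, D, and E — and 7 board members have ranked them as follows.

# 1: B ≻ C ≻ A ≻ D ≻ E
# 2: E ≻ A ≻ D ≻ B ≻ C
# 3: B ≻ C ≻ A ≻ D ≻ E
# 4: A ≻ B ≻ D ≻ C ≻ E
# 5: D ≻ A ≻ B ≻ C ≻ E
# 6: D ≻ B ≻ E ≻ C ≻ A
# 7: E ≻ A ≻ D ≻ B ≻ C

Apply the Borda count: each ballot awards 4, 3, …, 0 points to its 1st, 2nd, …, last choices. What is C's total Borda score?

9

Borda scores:
  A: 2 + 3 + 2 + 4 + 3 + 0 + 3 = 17
  B: 4 + 1 + 4 + 3 + 2 + 3 + 1 = 18
  C: 3 + 0 + 3 + 1 + 1 + 1 + 0 = 9
  D: 1 + 2 + 1 + 2 + 4 + 4 + 2 = 16
  E: 0 + 4 + 0 + 0 + 0 + 2 + 4 = 10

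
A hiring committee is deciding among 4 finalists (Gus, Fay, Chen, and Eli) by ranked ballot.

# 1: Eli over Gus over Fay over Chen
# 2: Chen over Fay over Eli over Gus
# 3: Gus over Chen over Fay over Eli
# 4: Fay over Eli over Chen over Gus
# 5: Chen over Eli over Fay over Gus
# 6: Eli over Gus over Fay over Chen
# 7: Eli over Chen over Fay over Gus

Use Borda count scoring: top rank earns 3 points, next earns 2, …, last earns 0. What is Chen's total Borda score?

Borda scores:
  Gus: 2 + 0 + 3 + 0 + 0 + 2 + 0 = 7
  Fay: 1 + 2 + 1 + 3 + 1 + 1 + 1 = 10
  Chen: 0 + 3 + 2 + 1 + 3 + 0 + 2 = 11
  Eli: 3 + 1 + 0 + 2 + 2 + 3 + 3 = 14

11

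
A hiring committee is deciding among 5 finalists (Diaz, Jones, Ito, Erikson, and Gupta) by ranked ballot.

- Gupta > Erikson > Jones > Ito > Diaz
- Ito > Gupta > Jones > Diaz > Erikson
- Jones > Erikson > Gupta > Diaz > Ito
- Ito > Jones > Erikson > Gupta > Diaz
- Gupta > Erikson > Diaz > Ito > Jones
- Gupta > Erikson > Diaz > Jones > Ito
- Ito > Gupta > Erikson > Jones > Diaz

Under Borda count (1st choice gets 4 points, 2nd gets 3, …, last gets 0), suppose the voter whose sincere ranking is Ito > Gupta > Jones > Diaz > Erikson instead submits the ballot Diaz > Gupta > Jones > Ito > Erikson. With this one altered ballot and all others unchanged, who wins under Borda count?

Gupta

Borda totals with the altered ballot: Diaz 9, Jones 13, Ito 11, Erikson 16, Gupta 21.
The winner is unchanged: still Gupta.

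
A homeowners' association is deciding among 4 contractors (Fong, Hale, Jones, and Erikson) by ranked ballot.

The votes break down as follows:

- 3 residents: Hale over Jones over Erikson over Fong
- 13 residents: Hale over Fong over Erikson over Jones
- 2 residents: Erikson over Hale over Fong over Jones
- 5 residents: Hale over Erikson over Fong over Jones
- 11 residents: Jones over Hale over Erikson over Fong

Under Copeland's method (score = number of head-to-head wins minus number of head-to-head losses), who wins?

Pairwise results:
  Fong vs Hale: Hale wins 34–0.
  Fong vs Jones: Fong wins 20–14.
  Fong vs Erikson: Erikson wins 21–13.
  Hale vs Jones: Hale wins 23–11.
  Hale vs Erikson: Hale wins 32–2.
  Jones vs Erikson: Erikson wins 20–14.
Copeland scores (wins − losses):
  Fong: 1 − 2 = -1
  Hale: 3 − 0 = 3
  Jones: 0 − 3 = -3
  Erikson: 2 − 1 = 1
Hale has the best Copeland score.

Hale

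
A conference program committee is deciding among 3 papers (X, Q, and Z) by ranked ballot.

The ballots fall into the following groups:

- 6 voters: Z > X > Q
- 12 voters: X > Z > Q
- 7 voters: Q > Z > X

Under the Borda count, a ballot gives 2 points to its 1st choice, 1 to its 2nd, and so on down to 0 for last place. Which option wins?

Borda scores:
  X: 6·1 + 12·2 + 7·0 = 30
  Q: 6·0 + 12·0 + 7·2 = 14
  Z: 6·2 + 12·1 + 7·1 = 31
Z has the highest total.

Z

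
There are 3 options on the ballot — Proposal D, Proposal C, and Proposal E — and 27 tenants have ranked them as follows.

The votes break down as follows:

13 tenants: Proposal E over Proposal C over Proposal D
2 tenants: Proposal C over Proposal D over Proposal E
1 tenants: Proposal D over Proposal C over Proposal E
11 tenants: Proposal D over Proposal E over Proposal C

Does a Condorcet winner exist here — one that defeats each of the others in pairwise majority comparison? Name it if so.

No Condorcet winner

Head-to-head results (27 voters total):
Proposal D vs Proposal C: Proposal C wins 15–12.
Proposal D vs Proposal E: Proposal D wins 14–13.
Proposal C vs Proposal E: Proposal E wins 24–3.
No candidate beats all others: Proposal D beats Proposal E beats Proposal C beats Proposal D, a majority cycle.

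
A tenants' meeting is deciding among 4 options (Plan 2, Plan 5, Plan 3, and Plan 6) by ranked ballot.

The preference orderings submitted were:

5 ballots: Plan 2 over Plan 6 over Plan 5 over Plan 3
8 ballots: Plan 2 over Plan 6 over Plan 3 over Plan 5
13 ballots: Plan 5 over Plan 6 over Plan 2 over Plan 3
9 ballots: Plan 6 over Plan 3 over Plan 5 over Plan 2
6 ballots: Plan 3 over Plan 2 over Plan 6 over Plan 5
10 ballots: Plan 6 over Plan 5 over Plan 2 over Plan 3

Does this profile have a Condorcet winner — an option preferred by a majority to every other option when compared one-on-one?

Head-to-head results (51 voters total):
Plan 2 vs Plan 5: Plan 5 wins 32–19.
Plan 2 vs Plan 3: Plan 2 wins 36–15.
Plan 2 vs Plan 6: Plan 6 wins 32–19.
Plan 5 vs Plan 3: Plan 5 wins 28–23.
Plan 5 vs Plan 6: Plan 6 wins 38–13.
Plan 3 vs Plan 6: Plan 6 wins 45–6.
Plan 6 beats each rival — Plan 2 (32–19), Plan 5 (38–13), Plan 3 (45–6) — so Plan 6 is the Condorcet winner.

Yes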